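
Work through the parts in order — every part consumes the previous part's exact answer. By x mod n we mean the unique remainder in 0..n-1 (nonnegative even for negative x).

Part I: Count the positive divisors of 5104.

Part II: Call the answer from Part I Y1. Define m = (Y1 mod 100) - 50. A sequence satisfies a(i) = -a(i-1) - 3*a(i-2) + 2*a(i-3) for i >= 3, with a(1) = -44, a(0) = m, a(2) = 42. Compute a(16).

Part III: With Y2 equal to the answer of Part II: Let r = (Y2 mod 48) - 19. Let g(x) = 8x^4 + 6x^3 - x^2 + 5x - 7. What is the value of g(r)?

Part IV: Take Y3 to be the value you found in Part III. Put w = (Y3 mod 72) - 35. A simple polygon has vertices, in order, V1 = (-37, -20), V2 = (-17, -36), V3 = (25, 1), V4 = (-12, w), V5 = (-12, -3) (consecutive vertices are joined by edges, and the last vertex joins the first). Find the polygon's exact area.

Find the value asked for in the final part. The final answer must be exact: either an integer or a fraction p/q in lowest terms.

1618

Part I: 5104 = 2^4 * 11 * 29; number of divisors = (4+1) * (1+1) * (1+1) = 20; answer 20
Part II: Y1 = 20; m = -30; a(3) = -1*(42) - 3*(-44) + 2*(-30) = 30; iterating: a(3)=30, a(4)=-244, a(5)=238, a(6)=554, a(7)=-1756, a(8)=570, a(9)=5806, a(10)=-11028, a(11)=-5250, a(12)=49946, a(13)=-56252, a(14)=-104086, a(15)=372734, a(16)=-172980; answer -172980
Part III: Y2 = -172980; r = -7; 8*(-7)^4 + 6*(-7)^3 - 1*(-7)^2 + 5*(-7)^1 - 7 = (19208) + (-2058) + (-49) + (-35) + (-7) = 17059; answer 17059
Part IV: Y3 = 17059; w = 32; cross terms: (-37*-36 - -17*-20)=992, (-17*1 - 25*-36)=883, (25*32 - -12*1)=812, (-12*-3 - -12*32)=420, (-12*-20 - -37*-3)=129; twice the area = |3236| = 3236; area = 1618; answer 1618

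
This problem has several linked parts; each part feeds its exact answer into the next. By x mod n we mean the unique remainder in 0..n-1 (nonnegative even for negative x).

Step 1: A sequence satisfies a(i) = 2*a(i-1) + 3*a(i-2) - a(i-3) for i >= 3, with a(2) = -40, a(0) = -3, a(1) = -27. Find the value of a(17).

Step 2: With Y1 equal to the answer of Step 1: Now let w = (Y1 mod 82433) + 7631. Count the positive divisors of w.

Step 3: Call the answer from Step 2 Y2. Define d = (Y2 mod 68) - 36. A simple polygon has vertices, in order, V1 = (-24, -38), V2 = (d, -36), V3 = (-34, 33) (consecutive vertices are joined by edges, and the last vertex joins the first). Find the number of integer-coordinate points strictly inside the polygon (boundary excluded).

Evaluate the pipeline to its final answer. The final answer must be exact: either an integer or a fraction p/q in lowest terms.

273

Step 1: a(3) = 2*(-40) + 3*(-27) - 1*(-3) = -158; iterating: a(3)=-158, a(4)=-409, a(5)=-1252, a(6)=-3573, a(7)=-10493, a(8)=-30453, a(9)=-88812, a(10)=-258490, a(11)=-752963, a(12)=-2192584, a(13)=-6385567, a(14)=-18595923, a(15)=-54155963, a(16)=-157714128, a(17)=-459300222; answer -459300222
Step 2: Y1 = -459300222; w = 24085; 24085 = 5 * 4817; number of divisors = (1+1) * (1+1) = 4; answer 4
Step 3: Y2 = 4; d = -32; cross terms: (-24*-36 - -32*-38)=-352, (-32*33 - -34*-36)=-2280, (-34*-38 - -24*33)=2084; twice the area = |-548| = 548; area = 274; boundary points = 2 + 1 + 1 = 4; strictly interior points = area - boundary/2 + 1 = 273; answer 273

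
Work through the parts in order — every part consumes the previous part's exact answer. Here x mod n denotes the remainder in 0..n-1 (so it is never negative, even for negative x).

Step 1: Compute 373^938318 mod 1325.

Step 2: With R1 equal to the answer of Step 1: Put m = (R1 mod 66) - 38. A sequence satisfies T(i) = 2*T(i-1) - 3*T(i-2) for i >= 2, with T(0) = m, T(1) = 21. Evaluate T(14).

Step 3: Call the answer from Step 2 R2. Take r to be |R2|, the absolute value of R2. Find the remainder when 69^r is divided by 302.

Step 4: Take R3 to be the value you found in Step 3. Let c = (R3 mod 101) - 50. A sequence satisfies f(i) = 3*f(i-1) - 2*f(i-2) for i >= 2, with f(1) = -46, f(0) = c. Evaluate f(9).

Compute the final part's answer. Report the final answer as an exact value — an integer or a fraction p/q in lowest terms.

Step 1: squarings mod 1325: 373^1=373, 373^2=4, 373^4=16, 373^8=256, 373^16=611, 373^32=996, 373^64=916, 373^128=331, 373^256=911, 373^512=471, 373^1024=566, 373^2048=1031, 373^4096=311, 373^8192=1321, 373^16384=16, 373^32768=256, 373^65536=611, 373^131072=996, 373^262144=916, 373^524288=331; 373^938318 = 373^2 * 373^4 * 373^8 * 373^64 * 373^256 * 373^4096 * 373^16384 * 373^131072 * 373^262144 * 373^524288 = 1044 (mod 1325); answer 1044
Step 2: R1 = 1044; m = 16; T(2) = 2*(21) - 3*(16) = -6; iterating: T(2)=-6, T(3)=-75, T(4)=-132, T(5)=-39, T(6)=318, T(7)=753, T(8)=552, T(9)=-1155, T(10)=-3966, T(11)=-4467, T(12)=2964, T(13)=19329, T(14)=29766; answer 29766
Step 3: R2 = 29766; r = 29766; squarings mod 302: 69^1=69, 69^2=231, 69^4=209, 69^8=193, 69^16=103, 69^32=39, 69^64=11, 69^128=121, 69^256=145, 69^512=187, 69^1024=239, 69^2048=43, 69^4096=37, 69^8192=161, 69^16384=251; 69^29766 = 69^2 * 69^4 * 69^64 * 69^1024 * 69^4096 * 69^8192 * 69^16384 = 125 (mod 302); answer 125
Step 4: R3 = 125; c = -26; f(2) = 3*(-46) - 2*(-26) = -86; iterating: f(2)=-86, f(3)=-166, f(4)=-326, f(5)=-646, f(6)=-1286, f(7)=-2566, f(8)=-5126, f(9)=-10246; answer -10246

-10246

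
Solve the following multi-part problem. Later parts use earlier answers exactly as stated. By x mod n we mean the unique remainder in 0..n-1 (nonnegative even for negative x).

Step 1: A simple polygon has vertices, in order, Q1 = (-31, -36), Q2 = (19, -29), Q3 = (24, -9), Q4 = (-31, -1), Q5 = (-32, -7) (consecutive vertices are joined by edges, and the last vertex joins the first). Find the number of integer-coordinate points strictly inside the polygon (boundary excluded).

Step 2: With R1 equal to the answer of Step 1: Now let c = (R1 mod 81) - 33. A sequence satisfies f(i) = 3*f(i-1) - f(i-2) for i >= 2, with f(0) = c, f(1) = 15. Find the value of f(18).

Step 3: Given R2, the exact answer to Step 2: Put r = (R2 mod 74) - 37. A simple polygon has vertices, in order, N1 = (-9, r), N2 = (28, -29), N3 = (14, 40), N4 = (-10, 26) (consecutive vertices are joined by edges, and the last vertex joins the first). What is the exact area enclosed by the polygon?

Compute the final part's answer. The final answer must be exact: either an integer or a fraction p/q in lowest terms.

Step 1: cross terms: (-31*-29 - 19*-36)=1583, (19*-9 - 24*-29)=525, (24*-1 - -31*-9)=-303, (-31*-7 - -32*-1)=185, (-32*-36 - -31*-7)=935; twice the area = |2925| = 2925; area = 2925/2; boundary points = 1 + 5 + 1 + 1 + 1 = 9; strictly interior points = area - boundary/2 + 1 = 1459; answer 1459
Step 2: R1 = 1459; c = -32; f(2) = 3*(15) - 1*(-32) = 77; iterating: f(2)=77, f(3)=216, f(4)=571, f(5)=1497, f(6)=3920, f(7)=10263, f(8)=26869, f(9)=70344, f(10)=184163, f(11)=482145, f(12)=1262272, f(13)=3304671, f(14)=8651741, f(15)=22650552, f(16)=59299915, f(17)=155249193, f(18)=406447664; answer 406447664
Step 3: R2 = 406447664; r = -37; cross terms: (-9*-29 - 28*-37)=1297, (28*40 - 14*-29)=1526, (14*26 - -10*40)=764, (-10*-37 - -9*26)=604; twice the area = |4191| = 4191; area = 4191/2; answer 4191/2

4191/2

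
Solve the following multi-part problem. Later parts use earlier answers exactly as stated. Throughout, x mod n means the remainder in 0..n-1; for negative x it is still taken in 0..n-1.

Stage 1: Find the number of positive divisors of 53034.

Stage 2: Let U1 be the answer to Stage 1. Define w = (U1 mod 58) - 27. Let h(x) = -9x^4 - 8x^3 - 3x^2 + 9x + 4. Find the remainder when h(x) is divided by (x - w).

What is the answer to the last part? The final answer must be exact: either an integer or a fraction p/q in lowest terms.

-1119267

Stage 1: 53034 = 2 * 3 * 8839; number of divisors = (1+1) * (1+1) * (1+1) = 8; answer 8
Stage 2: U1 = 8; w = -19; remainder = value at the root: -9*(-19)^4 - 8*(-19)^3 - 3*(-19)^2 + 9*(-19)^1 + 4 = (-1172889) + (54872) + (-1083) + (-171) + (4) = -1119267; answer -1119267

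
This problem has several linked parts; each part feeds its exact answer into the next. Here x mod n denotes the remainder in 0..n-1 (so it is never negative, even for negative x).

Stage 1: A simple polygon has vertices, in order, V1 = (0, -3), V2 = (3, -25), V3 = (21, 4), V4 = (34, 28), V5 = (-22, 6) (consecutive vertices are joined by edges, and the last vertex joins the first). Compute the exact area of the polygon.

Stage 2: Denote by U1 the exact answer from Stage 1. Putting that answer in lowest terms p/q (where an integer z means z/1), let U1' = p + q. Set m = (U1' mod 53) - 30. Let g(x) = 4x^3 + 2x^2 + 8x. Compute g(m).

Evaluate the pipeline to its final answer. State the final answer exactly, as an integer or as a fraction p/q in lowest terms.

Stage 1: cross terms: (0*-25 - 3*-3)=9, (3*4 - 21*-25)=537, (21*28 - 34*4)=452, (34*6 - -22*28)=820, (-22*-3 - 0*6)=66; twice the area = |1884| = 1884; area = 942; answer 942
Stage 2: U1 = 942; threaded value p + q = 943; m = 12; 4*(12)^3 + 2*(12)^2 + 8*(12)^1 = (6912) + (288) + (96) = 7296; answer 7296

7296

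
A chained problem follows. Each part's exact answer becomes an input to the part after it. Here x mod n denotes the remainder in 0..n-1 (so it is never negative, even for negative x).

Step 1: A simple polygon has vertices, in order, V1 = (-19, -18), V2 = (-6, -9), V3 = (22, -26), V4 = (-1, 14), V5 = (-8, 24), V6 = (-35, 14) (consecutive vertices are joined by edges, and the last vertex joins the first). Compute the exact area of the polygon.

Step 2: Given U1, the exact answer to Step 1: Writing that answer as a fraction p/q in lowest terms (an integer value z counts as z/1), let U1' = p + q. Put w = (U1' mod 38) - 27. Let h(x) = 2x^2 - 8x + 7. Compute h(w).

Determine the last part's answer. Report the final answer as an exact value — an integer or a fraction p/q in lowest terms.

Step 1: cross terms: (-19*-9 - -6*-18)=63, (-6*-26 - 22*-9)=354, (22*14 - -1*-26)=282, (-1*24 - -8*14)=88, (-8*14 - -35*24)=728, (-35*-18 - -19*14)=896; twice the area = |2411| = 2411; area = 2411/2; answer 2411/2
Step 2: U1 = 2411/2; threaded value p + q = 2413; w = -8; 2*(-8)^2 - 8*(-8)^1 + 7 = (128) + (64) + (7) = 199; answer 199

199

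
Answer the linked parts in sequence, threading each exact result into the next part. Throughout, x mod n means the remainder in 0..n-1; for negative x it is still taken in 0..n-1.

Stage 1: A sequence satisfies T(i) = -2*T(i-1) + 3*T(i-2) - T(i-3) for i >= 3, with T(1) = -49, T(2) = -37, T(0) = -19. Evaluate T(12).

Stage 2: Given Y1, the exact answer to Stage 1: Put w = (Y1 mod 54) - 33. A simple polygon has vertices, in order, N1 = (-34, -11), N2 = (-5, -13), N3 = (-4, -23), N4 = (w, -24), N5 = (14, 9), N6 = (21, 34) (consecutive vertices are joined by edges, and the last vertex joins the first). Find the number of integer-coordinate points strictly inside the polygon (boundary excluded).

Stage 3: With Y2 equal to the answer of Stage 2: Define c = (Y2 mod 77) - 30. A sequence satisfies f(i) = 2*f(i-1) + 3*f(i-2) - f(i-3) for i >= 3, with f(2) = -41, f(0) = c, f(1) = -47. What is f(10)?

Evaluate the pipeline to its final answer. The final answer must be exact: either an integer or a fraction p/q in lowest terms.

-384086

Stage 1: T(3) = -2*(-37) + 3*(-49) - 1*(-19) = -54; iterating: T(3)=-54, T(4)=46, T(5)=-217, T(6)=626, T(7)=-1949, T(8)=5993, T(9)=-18459, T(10)=56846, T(11)=-175062, T(12)=539121; answer 539121
Stage 2: Y1 = 539121; w = 6; cross terms: (-34*-13 - -5*-11)=387, (-5*-23 - -4*-13)=63, (-4*-24 - 6*-23)=234, (6*9 - 14*-24)=390, (14*34 - 21*9)=287, (21*-11 - -34*34)=925; twice the area = |2286| = 2286; area = 1143; boundary points = 1 + 1 + 1 + 1 + 1 + 5 = 10; strictly interior points = area - boundary/2 + 1 = 1139; answer 1139
Stage 3: Y2 = 1139; c = 31; f(3) = 2*(-41) + 3*(-47) - 1*(31) = -254; iterating: f(3)=-254, f(4)=-584, f(5)=-1889, f(6)=-5276, f(7)=-15635, f(8)=-45209, f(9)=-132047, f(10)=-384086; answer -384086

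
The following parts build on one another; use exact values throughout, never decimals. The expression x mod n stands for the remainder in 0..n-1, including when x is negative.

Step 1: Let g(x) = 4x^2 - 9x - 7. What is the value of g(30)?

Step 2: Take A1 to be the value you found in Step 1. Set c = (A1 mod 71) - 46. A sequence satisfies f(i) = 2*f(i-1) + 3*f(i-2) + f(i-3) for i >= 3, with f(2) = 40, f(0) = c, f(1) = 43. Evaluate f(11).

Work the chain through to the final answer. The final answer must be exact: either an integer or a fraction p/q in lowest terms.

1619091

Step 1: 4*(30)^2 - 9*(30)^1 - 7 = (3600) + (-270) + (-7) = 3323; answer 3323
Step 2: A1 = 3323; c = 11; f(3) = 2*(40) + 3*(43) + 1*(11) = 220; iterating: f(3)=220, f(4)=603, f(5)=1906, f(6)=5841, f(7)=18003, f(8)=55435, f(9)=170720, f(10)=525748, f(11)=1619091; answer 1619091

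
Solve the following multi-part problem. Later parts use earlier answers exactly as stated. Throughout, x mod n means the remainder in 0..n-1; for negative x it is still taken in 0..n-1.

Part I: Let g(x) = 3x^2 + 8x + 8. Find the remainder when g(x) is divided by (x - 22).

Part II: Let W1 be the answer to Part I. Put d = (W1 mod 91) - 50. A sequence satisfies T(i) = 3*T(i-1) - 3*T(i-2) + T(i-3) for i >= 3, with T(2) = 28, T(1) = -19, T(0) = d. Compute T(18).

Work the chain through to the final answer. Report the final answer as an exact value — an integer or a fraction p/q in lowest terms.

Part I: remainder = value at the root: 3*(22)^2 + 8*(22)^1 + 8 = (1452) + (176) + (8) = 1636; answer 1636
Part II: W1 = 1636; d = 39; T(3) = 3*(28) - 3*(-19) + 1*(39) = 180; iterating: T(3)=180, T(4)=437, T(5)=799, T(6)=1266, T(7)=1838, T(8)=2515, T(9)=3297, T(10)=4184, T(11)=5176, T(12)=6273, T(13)=7475, T(14)=8782, T(15)=10194, T(16)=11711, T(17)=13333, T(18)=15060; answer 15060

15060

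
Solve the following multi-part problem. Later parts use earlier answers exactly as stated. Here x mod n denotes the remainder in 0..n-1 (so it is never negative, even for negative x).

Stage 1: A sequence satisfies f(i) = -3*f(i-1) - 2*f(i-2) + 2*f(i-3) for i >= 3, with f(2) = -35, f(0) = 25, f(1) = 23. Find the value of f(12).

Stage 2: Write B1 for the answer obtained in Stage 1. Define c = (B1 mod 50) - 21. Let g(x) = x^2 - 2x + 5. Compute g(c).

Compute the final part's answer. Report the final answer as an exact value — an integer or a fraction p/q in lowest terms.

733

Stage 1: f(3) = -3*(-35) - 2*(23) + 2*(25) = 109; iterating: f(3)=109, f(4)=-211, f(5)=345, f(6)=-395, f(7)=73, f(8)=1261, f(9)=-4719, f(10)=11781, f(11)=-23383, f(12)=37149; answer 37149
Stage 2: B1 = 37149; c = 28; 1*(28)^2 - 2*(28)^1 + 5 = (784) + (-56) + (5) = 733; answer 733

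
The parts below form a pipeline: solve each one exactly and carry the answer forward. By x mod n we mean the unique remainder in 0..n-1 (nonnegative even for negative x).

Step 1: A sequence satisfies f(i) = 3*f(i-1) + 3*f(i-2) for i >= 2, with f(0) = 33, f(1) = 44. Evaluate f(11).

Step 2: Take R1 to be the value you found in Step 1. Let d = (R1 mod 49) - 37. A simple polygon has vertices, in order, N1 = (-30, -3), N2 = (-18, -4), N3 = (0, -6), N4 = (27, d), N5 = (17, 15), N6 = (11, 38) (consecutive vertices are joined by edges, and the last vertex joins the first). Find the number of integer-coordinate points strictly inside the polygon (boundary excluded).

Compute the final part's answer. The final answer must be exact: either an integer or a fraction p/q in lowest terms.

1108

Step 1: f(2) = 3*(44) + 3*(33) = 231; iterating: f(2)=231, f(3)=825, f(4)=3168, f(5)=11979, f(6)=45441, f(7)=172260, f(8)=653103, f(9)=2476089, f(10)=9387576, f(11)=35590995; answer 35590995
Step 2: R1 = 35590995; d = 4; cross terms: (-30*-4 - -18*-3)=66, (-18*-6 - 0*-4)=108, (0*4 - 27*-6)=162, (27*15 - 17*4)=337, (17*38 - 11*15)=481, (11*-3 - -30*38)=1107; twice the area = |2261| = 2261; area = 2261/2; boundary points = 1 + 2 + 1 + 1 + 1 + 41 = 47; strictly interior points = area - boundary/2 + 1 = 1108; answer 1108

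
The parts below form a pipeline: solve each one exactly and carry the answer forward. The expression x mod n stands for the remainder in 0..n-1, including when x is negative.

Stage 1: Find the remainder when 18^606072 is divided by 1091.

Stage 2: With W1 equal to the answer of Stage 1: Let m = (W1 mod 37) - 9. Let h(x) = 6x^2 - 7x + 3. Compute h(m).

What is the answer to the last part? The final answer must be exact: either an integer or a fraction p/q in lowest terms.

Stage 1: squarings mod 1091: 18^1=18, 18^2=324, 18^4=240, 18^8=868, 18^16=634, 18^32=468, 18^64=824, 18^128=374, 18^256=228, 18^512=707, 18^1024=171, 18^2048=875, 18^4096=834, 18^8192=589, 18^16384=1074, 18^32768=289, 18^65536=605, 18^131072=540, 18^262144=303, 18^524288=165; 18^606072 = 18^8 * 18^16 * 18^32 * 18^64 * 18^256 * 18^512 * 18^1024 * 18^2048 * 18^4096 * 18^8192 * 18^65536 * 18^524288 = 468 (mod 1091); answer 468
Stage 2: W1 = 468; m = 15; 6*(15)^2 - 7*(15)^1 + 3 = (1350) + (-105) + (3) = 1248; answer 1248

1248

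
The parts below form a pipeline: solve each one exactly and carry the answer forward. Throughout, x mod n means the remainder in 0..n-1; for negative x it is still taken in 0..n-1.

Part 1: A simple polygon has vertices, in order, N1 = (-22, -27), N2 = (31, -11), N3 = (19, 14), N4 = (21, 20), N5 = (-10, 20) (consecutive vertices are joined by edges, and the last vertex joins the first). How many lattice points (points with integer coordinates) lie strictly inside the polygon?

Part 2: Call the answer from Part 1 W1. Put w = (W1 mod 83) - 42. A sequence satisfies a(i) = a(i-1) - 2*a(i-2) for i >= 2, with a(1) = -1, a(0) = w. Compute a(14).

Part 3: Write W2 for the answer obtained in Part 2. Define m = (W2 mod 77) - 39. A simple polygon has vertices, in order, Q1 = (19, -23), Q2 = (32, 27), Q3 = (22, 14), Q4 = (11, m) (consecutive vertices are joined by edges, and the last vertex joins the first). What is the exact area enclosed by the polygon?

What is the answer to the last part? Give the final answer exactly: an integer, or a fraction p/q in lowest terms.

Part 1: cross terms: (-22*-11 - 31*-27)=1079, (31*14 - 19*-11)=643, (19*20 - 21*14)=86, (21*20 - -10*20)=620, (-10*-27 - -22*20)=710; twice the area = |3138| = 3138; area = 1569; boundary points = 1 + 1 + 2 + 31 + 1 = 36; strictly interior points = area - boundary/2 + 1 = 1552; answer 1552
Part 2: W1 = 1552; w = 16; a(2) = 1*(-1) - 2*(16) = -33; iterating: a(2)=-33, a(3)=-31, a(4)=35, a(5)=97, a(6)=27, a(7)=-167, a(8)=-221, a(9)=113, a(10)=555, a(11)=329, a(12)=-781, a(13)=-1439, a(14)=123; answer 123
Part 3: W2 = 123; m = 7; cross terms: (19*27 - 32*-23)=1249, (32*14 - 22*27)=-146, (22*7 - 11*14)=0, (11*-23 - 19*7)=-386; twice the area = |717| = 717; area = 717/2; answer 717/2

717/2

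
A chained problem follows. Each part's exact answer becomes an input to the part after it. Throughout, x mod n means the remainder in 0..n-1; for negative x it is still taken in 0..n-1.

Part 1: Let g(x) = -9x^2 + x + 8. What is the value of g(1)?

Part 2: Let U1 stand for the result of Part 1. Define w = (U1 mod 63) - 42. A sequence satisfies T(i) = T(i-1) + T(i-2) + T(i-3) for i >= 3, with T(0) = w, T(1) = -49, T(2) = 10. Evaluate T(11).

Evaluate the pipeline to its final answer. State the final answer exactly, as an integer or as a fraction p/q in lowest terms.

-8037

Part 1: -9*(1)^2 + 1*(1)^1 + 8 = (-9) + (1) + (8) = 0; answer 0
Part 2: U1 = 0; w = -42; T(3) = 1*(10) + 1*(-49) + 1*(-42) = -81; iterating: T(3)=-81, T(4)=-120, T(5)=-191, T(6)=-392, T(7)=-703, T(8)=-1286, T(9)=-2381, T(10)=-4370, T(11)=-8037; answer -8037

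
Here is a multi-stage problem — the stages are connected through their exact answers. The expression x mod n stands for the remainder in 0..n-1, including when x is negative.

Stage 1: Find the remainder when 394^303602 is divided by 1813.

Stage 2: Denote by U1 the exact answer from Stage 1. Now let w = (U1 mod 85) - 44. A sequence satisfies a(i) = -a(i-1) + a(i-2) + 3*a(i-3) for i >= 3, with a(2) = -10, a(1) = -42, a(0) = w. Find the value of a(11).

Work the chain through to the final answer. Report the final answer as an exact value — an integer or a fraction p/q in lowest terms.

Stage 1: squarings mod 1813: 394^1=394, 394^2=1131, 394^4=996, 394^8=305, 394^16=562, 394^32=382, 394^64=884, 394^128=53, 394^256=996, 394^512=305, 394^1024=562, 394^2048=382, 394^4096=884, 394^8192=53, 394^16384=996, 394^32768=305, 394^65536=562, 394^131072=382, 394^262144=884; 394^303602 = 394^2 * 394^16 * 394^32 * 394^64 * 394^128 * 394^256 * 394^8192 * 394^32768 * 394^262144 = 1061 (mod 1813); answer 1061
Stage 2: U1 = 1061; w = -3; a(3) = -1*(-10) + 1*(-42) + 3*(-3) = -41; iterating: a(3)=-41, a(4)=-95, a(5)=24, a(6)=-242, a(7)=-19, a(8)=-151, a(9)=-594, a(10)=386, a(11)=-1433; answer -1433

-1433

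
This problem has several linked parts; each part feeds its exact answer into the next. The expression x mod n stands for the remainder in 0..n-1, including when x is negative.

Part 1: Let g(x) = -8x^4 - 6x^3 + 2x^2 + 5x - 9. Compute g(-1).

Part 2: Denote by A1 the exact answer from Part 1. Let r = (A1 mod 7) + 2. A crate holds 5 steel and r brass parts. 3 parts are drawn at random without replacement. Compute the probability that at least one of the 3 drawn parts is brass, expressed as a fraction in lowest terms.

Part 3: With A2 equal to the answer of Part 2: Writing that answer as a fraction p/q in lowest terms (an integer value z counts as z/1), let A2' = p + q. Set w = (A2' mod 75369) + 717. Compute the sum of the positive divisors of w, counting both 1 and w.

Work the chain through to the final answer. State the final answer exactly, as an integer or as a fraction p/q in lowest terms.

Part 1: -8*(-1)^4 - 6*(-1)^3 + 2*(-1)^2 + 5*(-1)^1 - 9 = (-8) + (6) + (2) + (-5) + (-9) = -14; answer -14
Part 2: A1 = -14; r = 2; total draws C(7,3) = 35; complement C(5,3) = 10; favorable 35 - 10 = 25; P = 5/7; answer 5/7
Part 3: A2 = 5/7; threaded value p + q = 12; w = 729; 729 = 3^6; sigma = (1 + 3 + 9 + 27 + 81 + 243 + 729) = 1093; answer 1093

1093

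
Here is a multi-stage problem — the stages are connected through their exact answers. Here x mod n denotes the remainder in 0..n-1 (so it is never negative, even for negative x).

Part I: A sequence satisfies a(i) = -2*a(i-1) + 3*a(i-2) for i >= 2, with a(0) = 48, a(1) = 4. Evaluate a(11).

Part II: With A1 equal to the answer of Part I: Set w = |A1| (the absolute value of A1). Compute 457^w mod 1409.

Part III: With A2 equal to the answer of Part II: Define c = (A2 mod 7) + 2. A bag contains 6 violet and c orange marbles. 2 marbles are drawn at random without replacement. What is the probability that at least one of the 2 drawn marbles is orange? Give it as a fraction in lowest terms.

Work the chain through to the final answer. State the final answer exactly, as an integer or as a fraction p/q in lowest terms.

Part I: a(2) = -2*(4) + 3*(48) = 136; iterating: a(2)=136, a(3)=-260, a(4)=928, a(5)=-2636, a(6)=8056, a(7)=-24020, a(8)=72208, a(9)=-216476, a(10)=649576, a(11)=-1948580; answer -1948580
Part II: A1 = -1948580; w = 1948580; squarings mod 1409: 457^1=457, 457^2=317, 457^4=450, 457^8=1013, 457^16=417, 457^32=582, 457^64=564, 457^128=1071, 457^256=115, 457^512=544, 457^1024=46, 457^2048=707, 457^4096=1063, 457^8192=1360, 457^16384=992, 457^32768=582, 457^65536=564, 457^131072=1071, 457^262144=115, 457^524288=544, 457^1048576=46; 457^1948580 = 457^4 * 457^32 * 457^128 * 457^256 * 457^512 * 457^2048 * 457^4096 * 457^8192 * 457^32768 * 457^65536 * 457^262144 * 457^524288 * 457^1048576 = 1026 (mod 1409); answer 1026
Part III: A2 = 1026; c = 6; total draws C(12,2) = 66; complement C(6,2) = 15; favorable 66 - 15 = 51; P = 17/22; answer 17/22

17/22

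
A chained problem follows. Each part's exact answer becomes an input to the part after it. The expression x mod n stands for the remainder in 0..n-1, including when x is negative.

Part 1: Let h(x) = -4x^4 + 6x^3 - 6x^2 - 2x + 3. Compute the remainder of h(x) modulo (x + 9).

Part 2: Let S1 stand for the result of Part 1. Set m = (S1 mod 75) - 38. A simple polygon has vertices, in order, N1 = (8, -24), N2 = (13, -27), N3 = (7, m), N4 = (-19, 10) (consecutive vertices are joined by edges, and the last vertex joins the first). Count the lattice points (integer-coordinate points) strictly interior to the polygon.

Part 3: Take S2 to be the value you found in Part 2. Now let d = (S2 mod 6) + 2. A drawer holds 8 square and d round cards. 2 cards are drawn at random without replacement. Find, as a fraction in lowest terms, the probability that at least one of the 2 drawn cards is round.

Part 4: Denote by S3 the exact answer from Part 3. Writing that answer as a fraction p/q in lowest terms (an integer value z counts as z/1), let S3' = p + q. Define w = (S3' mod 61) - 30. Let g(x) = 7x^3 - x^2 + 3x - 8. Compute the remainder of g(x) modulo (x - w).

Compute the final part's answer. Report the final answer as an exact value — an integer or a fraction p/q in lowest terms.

Part 1: remainder = value at the root: -4*(-9)^4 + 6*(-9)^3 - 6*(-9)^2 - 2*(-9)^1 + 3 = (-26244) + (-4374) + (-486) + (18) + (3) = -31083; answer -31083
Part 2: S1 = -31083; m = 4; cross terms: (8*-27 - 13*-24)=96, (13*4 - 7*-27)=241, (7*10 - -19*4)=146, (-19*-24 - 8*10)=376; twice the area = |859| = 859; area = 859/2; boundary points = 1 + 1 + 2 + 1 = 5; strictly interior points = area - boundary/2 + 1 = 428; answer 428
Part 3: S2 = 428; d = 4; total draws C(12,2) = 66; complement C(8,2) = 28; favorable 66 - 28 = 38; P = 19/33; answer 19/33
Part 4: S3 = 19/33; threaded value p + q = 52; w = 22; remainder = value at the root: 7*(22)^3 - 1*(22)^2 + 3*(22)^1 - 8 = (74536) + (-484) + (66) + (-8) = 74110; answer 74110

74110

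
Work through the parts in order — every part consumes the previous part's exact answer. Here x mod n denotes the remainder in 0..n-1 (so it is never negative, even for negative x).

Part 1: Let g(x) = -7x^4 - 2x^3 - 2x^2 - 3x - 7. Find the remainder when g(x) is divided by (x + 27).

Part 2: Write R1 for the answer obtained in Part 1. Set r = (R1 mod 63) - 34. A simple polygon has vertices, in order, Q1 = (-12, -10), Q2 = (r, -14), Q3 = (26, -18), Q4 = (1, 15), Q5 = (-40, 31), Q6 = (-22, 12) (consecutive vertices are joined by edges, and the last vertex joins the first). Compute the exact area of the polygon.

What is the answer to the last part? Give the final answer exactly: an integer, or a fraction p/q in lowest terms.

1961/2

Part 1: remainder = value at the root: -7*(-27)^4 - 2*(-27)^3 - 2*(-27)^2 - 3*(-27)^1 - 7 = (-3720087) + (39366) + (-1458) + (81) + (-7) = -3682105; answer -3682105
Part 2: R1 = -3682105; r = 22; cross terms: (-12*-14 - 22*-10)=388, (22*-18 - 26*-14)=-32, (26*15 - 1*-18)=408, (1*31 - -40*15)=631, (-40*12 - -22*31)=202, (-22*-10 - -12*12)=364; twice the area = |1961| = 1961; area = 1961/2; answer 1961/2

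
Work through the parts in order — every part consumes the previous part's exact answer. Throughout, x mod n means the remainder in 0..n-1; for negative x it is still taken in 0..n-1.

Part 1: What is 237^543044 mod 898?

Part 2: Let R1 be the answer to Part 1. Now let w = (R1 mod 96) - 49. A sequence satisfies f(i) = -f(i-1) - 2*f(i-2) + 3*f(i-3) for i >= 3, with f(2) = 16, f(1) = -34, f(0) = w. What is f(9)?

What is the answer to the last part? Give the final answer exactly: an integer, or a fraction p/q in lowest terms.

Part 1: squarings mod 898: 237^1=237, 237^2=493, 237^4=589, 237^8=293, 237^16=539, 237^32=467, 237^64=773, 237^128=359, 237^256=467, 237^512=773, 237^1024=359, 237^2048=467, 237^4096=773, 237^8192=359, 237^16384=467, 237^32768=773, 237^65536=359, 237^131072=467, 237^262144=773, 237^524288=359; 237^543044 = 237^4 * 237^64 * 237^256 * 237^2048 * 237^16384 * 237^524288 = 11 (mod 898); answer 11
Part 2: R1 = 11; w = -38; f(3) = -1*(16) - 2*(-34) + 3*(-38) = -62; iterating: f(3)=-62, f(4)=-72, f(5)=244, f(6)=-286, f(7)=-418, f(8)=1722, f(9)=-1744; answer -1744

-1744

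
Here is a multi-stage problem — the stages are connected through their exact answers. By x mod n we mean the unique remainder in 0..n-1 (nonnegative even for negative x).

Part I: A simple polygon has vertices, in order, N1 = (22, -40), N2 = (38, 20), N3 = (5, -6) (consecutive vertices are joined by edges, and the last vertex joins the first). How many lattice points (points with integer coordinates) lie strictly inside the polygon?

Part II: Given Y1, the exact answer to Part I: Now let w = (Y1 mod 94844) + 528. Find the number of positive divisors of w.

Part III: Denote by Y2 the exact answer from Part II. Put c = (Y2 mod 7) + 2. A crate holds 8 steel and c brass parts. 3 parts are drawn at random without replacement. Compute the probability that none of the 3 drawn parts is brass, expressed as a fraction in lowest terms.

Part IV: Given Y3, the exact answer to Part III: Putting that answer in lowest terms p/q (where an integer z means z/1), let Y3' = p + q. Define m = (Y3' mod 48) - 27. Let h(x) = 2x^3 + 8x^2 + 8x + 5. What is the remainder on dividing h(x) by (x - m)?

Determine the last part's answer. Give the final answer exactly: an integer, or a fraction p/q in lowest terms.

-2395

Part I: cross terms: (22*20 - 38*-40)=1960, (38*-6 - 5*20)=-328, (5*-40 - 22*-6)=-68; twice the area = |1564| = 1564; area = 782; boundary points = 4 + 1 + 17 = 22; strictly interior points = area - boundary/2 + 1 = 772; answer 772
Part II: Y1 = 772; w = 1300; 1300 = 2^2 * 5^2 * 13; number of divisors = (2+1) * (2+1) * (1+1) = 18; answer 18
Part III: Y2 = 18; c = 6; total draws C(14,3) = 364; favorable C(8,3) = 56; P = 2/13; answer 2/13
Part IV: Y3 = 2/13; threaded value p + q = 15; m = -12; remainder = value at the root: 2*(-12)^3 + 8*(-12)^2 + 8*(-12)^1 + 5 = (-3456) + (1152) + (-96) + (5) = -2395; answer -2395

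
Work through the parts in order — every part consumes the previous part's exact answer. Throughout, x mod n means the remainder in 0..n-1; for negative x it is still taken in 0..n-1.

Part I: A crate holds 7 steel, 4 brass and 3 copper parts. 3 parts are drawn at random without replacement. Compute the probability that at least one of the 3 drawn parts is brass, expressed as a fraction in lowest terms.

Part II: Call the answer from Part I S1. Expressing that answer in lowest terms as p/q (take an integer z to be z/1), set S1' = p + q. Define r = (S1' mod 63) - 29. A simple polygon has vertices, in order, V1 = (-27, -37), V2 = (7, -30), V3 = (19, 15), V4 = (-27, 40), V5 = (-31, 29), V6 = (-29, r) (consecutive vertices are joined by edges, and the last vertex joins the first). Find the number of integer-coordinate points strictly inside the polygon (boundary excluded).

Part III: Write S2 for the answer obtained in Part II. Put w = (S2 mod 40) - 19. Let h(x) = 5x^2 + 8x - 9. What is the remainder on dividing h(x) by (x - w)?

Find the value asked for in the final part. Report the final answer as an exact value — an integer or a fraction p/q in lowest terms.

Part I: total draws C(14,3) = 364; complement C(10,3) = 120; favorable 364 - 120 = 244; P = 61/91; answer 61/91
Part II: S1 = 61/91; threaded value p + q = 152; r = -3; cross terms: (-27*-30 - 7*-37)=1069, (7*15 - 19*-30)=675, (19*40 - -27*15)=1165, (-27*29 - -31*40)=457, (-31*-3 - -29*29)=934, (-29*-37 - -27*-3)=992; twice the area = |5292| = 5292; area = 2646; boundary points = 1 + 3 + 1 + 1 + 2 + 2 = 10; strictly interior points = area - boundary/2 + 1 = 2642; answer 2642
Part III: S2 = 2642; w = -17; remainder = value at the root: 5*(-17)^2 + 8*(-17)^1 - 9 = (1445) + (-136) + (-9) = 1300; answer 1300

1300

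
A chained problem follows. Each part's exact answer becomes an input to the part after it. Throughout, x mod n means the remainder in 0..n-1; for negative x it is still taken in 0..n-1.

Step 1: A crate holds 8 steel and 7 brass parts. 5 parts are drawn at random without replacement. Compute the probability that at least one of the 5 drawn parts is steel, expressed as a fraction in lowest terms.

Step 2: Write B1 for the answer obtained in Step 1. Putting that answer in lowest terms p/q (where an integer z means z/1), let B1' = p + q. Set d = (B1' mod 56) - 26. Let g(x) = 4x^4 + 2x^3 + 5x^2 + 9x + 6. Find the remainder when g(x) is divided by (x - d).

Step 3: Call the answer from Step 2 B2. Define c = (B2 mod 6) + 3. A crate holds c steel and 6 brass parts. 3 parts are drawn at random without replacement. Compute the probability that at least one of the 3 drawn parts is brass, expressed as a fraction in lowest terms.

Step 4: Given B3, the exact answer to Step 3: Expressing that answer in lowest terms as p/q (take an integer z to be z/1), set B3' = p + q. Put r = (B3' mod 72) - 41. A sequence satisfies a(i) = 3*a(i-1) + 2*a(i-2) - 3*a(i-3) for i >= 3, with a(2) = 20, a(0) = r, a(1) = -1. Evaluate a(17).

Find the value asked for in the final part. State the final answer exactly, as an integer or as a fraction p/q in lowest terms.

2421068756

Step 1: total draws C(15,5) = 3003; complement C(7,5) = 21; favorable 3003 - 21 = 2982; P = 142/143; answer 142/143
Step 2: B1 = 142/143; threaded value p + q = 285; d = -21; remainder = value at the root: 4*(-21)^4 + 2*(-21)^3 + 5*(-21)^2 + 9*(-21)^1 + 6 = (777924) + (-18522) + (2205) + (-189) + (6) = 761424; answer 761424
Step 3: B2 = 761424; c = 3; total draws C(9,3) = 84; complement C(3,3) = 1; favorable 84 - 1 = 83; P = 83/84; answer 83/84
Step 4: B3 = 83/84; threaded value p + q = 167; r = -18; a(3) = 3*(20) + 2*(-1) - 3*(-18) = 112; iterating: a(3)=112, a(4)=379, a(5)=1301, a(6)=4325, a(7)=14440, a(8)=48067, a(9)=160106, a(10)=533132, a(11)=1775407, a(12)=5912167, a(13)=19687919, a(14)=65561870, a(15)=218324947, a(16)=727034824, a(17)=2421068756; answer 2421068756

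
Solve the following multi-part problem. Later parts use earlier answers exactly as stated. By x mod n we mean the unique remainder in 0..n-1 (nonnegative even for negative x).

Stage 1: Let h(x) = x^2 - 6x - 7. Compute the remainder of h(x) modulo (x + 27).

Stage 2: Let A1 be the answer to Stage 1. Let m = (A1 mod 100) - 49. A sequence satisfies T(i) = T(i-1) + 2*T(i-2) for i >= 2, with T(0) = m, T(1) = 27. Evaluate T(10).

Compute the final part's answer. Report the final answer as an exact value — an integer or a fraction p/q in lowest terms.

Stage 1: remainder = value at the root: 1*(-27)^2 - 6*(-27)^1 - 7 = (729) + (162) + (-7) = 884; answer 884
Stage 2: A1 = 884; m = 35; T(2) = 1*(27) + 2*(35) = 97; iterating: T(2)=97, T(3)=151, T(4)=345, T(5)=647, T(6)=1337, T(7)=2631, T(8)=5305, T(9)=10567, T(10)=21177; answer 21177

21177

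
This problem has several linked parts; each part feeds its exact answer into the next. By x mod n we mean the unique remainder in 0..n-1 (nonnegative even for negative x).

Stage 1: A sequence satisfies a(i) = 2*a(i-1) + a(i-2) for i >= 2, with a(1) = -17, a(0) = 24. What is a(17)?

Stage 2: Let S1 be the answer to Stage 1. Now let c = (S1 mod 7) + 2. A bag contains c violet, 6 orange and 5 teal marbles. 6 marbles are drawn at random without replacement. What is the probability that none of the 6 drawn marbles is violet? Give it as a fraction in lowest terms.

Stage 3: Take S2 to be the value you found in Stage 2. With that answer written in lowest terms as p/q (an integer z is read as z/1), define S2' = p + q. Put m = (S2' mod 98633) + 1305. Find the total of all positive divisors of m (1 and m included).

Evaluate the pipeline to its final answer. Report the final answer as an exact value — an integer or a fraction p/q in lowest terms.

3528

Stage 1: a(2) = 2*(-17) + 1*(24) = -10; iterating: a(2)=-10, a(3)=-37, a(4)=-84, a(5)=-205, a(6)=-494, a(7)=-1193, a(8)=-2880, a(9)=-6953, a(10)=-16786, a(11)=-40525, a(12)=-97836, a(13)=-236197, a(14)=-570230, a(15)=-1376657, a(16)=-3323544, a(17)=-8023745; answer -8023745
Stage 2: S1 = -8023745; c = 7; total draws C(18,6) = 18564; favorable C(11,6) = 462; P = 11/442; answer 11/442
Stage 3: S2 = 11/442; threaded value p + q = 453; m = 1758; 1758 = 2 * 3 * 293; sigma = (1 + 2) * (1 + 3) * (1 + 293) = 3 * 4 * 294 = 3528; answer 3528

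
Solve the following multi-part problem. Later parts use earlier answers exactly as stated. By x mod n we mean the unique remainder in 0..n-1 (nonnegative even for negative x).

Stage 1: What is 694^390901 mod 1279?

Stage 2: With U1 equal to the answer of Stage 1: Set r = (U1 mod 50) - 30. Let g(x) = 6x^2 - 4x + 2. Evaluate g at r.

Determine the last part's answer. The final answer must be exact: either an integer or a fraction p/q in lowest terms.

Stage 1: squarings mod 1279: 694^1=694, 694^2=732, 694^4=1202, 694^8=813, 694^16=1005, 694^32=894, 694^64=1140, 694^128=136, 694^256=590, 694^512=212, 694^1024=179, 694^2048=66, 694^4096=519, 694^8192=771, 694^16384=985, 694^32768=743, 694^65536=800, 694^131072=500, 694^262144=595; 694^390901 = 694^1 * 694^4 * 694^16 * 694^32 * 694^64 * 694^128 * 694^512 * 694^1024 * 694^4096 * 694^8192 * 694^16384 * 694^32768 * 694^65536 * 694^262144 = 81 (mod 1279); answer 81
Stage 2: U1 = 81; r = 1; 6*(1)^2 - 4*(1)^1 + 2 = (6) + (-4) + (2) = 4; answer 4

4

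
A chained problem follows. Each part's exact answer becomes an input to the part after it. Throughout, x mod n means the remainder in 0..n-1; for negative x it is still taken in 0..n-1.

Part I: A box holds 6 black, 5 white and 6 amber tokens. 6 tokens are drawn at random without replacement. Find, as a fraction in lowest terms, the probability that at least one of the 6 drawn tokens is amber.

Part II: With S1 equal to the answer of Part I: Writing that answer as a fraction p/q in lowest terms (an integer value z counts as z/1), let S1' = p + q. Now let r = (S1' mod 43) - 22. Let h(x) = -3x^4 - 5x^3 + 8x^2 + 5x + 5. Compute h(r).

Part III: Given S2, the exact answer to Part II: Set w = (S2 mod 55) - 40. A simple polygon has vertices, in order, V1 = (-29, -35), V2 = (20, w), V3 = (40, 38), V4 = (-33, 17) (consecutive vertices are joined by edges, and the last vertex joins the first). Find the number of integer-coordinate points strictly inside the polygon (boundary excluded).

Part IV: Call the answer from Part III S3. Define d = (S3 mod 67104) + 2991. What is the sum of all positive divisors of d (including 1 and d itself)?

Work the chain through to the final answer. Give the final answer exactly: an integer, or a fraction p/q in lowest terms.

5544

Part I: total draws C(17,6) = 12376; complement C(11,6) = 462; favorable 12376 - 462 = 11914; P = 851/884; answer 851/884
Part II: S1 = 851/884; threaded value p + q = 1735; r = -7; -3*(-7)^4 - 5*(-7)^3 + 8*(-7)^2 + 5*(-7)^1 + 5 = (-7203) + (1715) + (392) + (-35) + (5) = -5126; answer -5126
Part III: S2 = -5126; w = 4; cross terms: (-29*4 - 20*-35)=584, (20*38 - 40*4)=600, (40*17 - -33*38)=1934, (-33*-35 - -29*17)=1648; twice the area = |4766| = 4766; area = 2383; boundary points = 1 + 2 + 1 + 4 = 8; strictly interior points = area - boundary/2 + 1 = 2380; answer 2380
Part IV: S3 = 2380; d = 5371; 5371 = 41 * 131; sigma = (1 + 41) * (1 + 131) = 42 * 132 = 5544; answer 5544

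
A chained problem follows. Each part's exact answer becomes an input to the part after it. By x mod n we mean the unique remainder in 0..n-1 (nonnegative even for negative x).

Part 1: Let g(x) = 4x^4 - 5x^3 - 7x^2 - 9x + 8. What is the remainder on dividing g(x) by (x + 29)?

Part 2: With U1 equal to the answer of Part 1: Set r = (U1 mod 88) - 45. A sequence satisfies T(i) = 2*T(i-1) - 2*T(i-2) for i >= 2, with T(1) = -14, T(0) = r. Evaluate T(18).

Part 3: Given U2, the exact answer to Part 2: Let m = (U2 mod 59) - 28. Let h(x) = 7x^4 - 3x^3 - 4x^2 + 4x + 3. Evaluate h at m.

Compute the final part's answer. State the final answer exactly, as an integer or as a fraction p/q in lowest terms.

Part 1: remainder = value at the root: 4*(-29)^4 - 5*(-29)^3 - 7*(-29)^2 - 9*(-29)^1 + 8 = (2829124) + (121945) + (-5887) + (261) + (8) = 2945451; answer 2945451
Part 2: U1 = 2945451; r = -42; T(2) = 2*(-14) - 2*(-42) = 56; iterating: T(2)=56, T(3)=140, T(4)=168, T(5)=56, T(6)=-224, T(7)=-560, T(8)=-672, T(9)=-224, T(10)=896, T(11)=2240, T(12)=2688, T(13)=896, T(14)=-3584, T(15)=-8960, T(16)=-10752, T(17)=-3584, T(18)=14336; answer 14336
Part 3: U2 = 14336; m = 30; 7*(30)^4 - 3*(30)^3 - 4*(30)^2 + 4*(30)^1 + 3 = (5670000) + (-81000) + (-3600) + (120) + (3) = 5585523; answer 5585523

5585523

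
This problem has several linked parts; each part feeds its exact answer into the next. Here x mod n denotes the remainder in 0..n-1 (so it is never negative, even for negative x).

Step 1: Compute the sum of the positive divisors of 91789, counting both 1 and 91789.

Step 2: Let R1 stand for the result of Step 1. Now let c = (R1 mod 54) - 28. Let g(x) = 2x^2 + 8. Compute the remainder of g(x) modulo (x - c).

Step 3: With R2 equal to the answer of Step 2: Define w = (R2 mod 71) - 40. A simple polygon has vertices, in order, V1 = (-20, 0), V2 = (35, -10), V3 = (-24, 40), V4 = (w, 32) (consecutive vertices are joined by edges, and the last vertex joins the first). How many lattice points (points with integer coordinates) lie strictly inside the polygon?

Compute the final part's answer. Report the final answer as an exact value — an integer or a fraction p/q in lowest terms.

1233

Step 1: 91789 = 19 * 4831; sigma = (1 + 19) * (1 + 4831) = 20 * 4832 = 96640; answer 96640
Step 2: R1 = 96640; c = 6; remainder = value at the root: 2*(6)^2 + 8 = (72) + (8) = 80; answer 80
Step 3: R2 = 80; w = -31; cross terms: (-20*-10 - 35*0)=200, (35*40 - -24*-10)=1160, (-24*32 - -31*40)=472, (-31*0 - -20*32)=640; twice the area = |2472| = 2472; area = 1236; boundary points = 5 + 1 + 1 + 1 = 8; strictly interior points = area - boundary/2 + 1 = 1233; answer 1233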